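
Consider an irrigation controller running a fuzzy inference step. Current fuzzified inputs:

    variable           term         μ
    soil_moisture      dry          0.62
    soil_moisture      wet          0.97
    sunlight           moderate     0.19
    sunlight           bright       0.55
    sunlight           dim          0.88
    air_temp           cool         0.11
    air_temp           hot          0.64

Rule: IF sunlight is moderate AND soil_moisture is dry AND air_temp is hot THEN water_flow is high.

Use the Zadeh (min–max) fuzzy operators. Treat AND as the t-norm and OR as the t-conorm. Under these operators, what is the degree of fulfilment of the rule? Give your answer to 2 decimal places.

firing strength: moderate=0.19, dry=0.62, hot=0.64; AND[min(a, b)] → w = 0.19

0.19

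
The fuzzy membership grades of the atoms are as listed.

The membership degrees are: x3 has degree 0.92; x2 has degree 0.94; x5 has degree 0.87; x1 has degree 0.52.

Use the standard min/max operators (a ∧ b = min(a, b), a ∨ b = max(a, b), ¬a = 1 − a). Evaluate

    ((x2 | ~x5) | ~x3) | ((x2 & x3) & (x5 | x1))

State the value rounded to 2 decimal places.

~x5 = 1 − 0.87 = 0.13
x2 | ~x5 = max(a, b) on (0.94, 0.13) = 0.94
~x3 = 1 − 0.92 = 0.08
(x2 | ~x5) | ~x3 = max(a, b) on (0.94, 0.08) = 0.94
x2 & x3 = min(a, b) on (0.94, 0.92) = 0.92
x5 | x1 = max(a, b) on (0.87, 0.52) = 0.87
(x2 & x3) & (x5 | x1) = min(a, b) on (0.92, 0.87) = 0.87
((x2 | ~x5) | ~x3) | ((x2 & x3) & (x5 | x1)) = max(a, b) on (0.94, 0.87) = 0.94

0.94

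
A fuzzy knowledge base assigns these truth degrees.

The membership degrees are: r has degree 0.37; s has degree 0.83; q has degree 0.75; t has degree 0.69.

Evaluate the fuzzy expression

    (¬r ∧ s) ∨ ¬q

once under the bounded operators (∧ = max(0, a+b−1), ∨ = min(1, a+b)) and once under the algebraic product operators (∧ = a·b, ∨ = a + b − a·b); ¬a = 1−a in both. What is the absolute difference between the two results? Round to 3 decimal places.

0.068

Under bounded:
  ¬r = 1 − 0.37 = 0.63
  ¬r ∧ s = max(0, a+b−1) on (0.63, 0.83) = 0.46
  ¬q = 1 − 0.75 = 0.25
  (¬r ∧ s) ∨ ¬q = min(1, a+b) on (0.46, 0.25) = 0.71
  → value = 0.7100
Under algebraic product:
  ¬r = 1 − 0.3700 = 0.6300
  ¬r ∧ s = a·b on (0.6300, 0.8300) = 0.5229
  ¬q = 1 − 0.7500 = 0.2500
  (¬r ∧ s) ∨ ¬q = a + b − a·b on (0.5229, 0.2500) = 0.6422
  → value = 0.6422
|0.7100 − 0.6422| = 0.068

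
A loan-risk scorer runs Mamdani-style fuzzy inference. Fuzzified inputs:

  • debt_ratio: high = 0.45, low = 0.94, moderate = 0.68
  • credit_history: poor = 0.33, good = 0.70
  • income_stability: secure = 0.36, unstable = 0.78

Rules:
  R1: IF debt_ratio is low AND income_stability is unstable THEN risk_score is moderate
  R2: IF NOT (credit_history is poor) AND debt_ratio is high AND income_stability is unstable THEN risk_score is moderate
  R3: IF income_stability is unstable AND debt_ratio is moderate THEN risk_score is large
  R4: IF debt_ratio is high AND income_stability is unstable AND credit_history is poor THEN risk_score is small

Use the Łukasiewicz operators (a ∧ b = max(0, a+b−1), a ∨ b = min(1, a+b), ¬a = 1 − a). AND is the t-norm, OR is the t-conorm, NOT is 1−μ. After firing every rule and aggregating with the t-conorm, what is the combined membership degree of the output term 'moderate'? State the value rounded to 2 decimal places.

R1: low=0.94, unstable=0.78; AND[max(0, a+b−1)] → w = 0.72
R2: ¬poor=1−0.33=0.67, high=0.45, unstable=0.78; AND[max(0, a+b−1)] → w = 0.00
R3: unstable=0.78, moderate=0.68; AND[max(0, a+b−1)] → w = 0.46
R4: high=0.45, unstable=0.78, poor=0.33; AND[max(0, a+b−1)] → w = 0.00
Rules with consequent 'moderate': {R1, R2} → strengths 0.72, 0.00
Aggregate via t-conorm [min(1, a+b)]: 0.72

0.72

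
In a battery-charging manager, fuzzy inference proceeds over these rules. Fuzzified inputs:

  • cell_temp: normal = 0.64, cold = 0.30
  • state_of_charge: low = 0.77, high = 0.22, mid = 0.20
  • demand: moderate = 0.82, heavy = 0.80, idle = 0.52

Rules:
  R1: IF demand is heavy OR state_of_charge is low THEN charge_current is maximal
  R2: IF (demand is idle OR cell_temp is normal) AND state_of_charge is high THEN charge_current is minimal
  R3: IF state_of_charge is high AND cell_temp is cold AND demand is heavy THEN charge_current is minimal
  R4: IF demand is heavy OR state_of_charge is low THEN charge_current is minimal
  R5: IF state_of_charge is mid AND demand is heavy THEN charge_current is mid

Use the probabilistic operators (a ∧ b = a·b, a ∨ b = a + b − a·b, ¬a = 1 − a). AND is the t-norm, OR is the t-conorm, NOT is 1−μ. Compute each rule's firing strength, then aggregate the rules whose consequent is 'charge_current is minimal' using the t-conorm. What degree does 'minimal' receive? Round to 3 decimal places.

R1: heavy=0.80, low=0.77; OR[a + b − a·b] → w = 0.9540
R2: (idle=0.52 OR normal=0.64) = 0.8272; AND[a·b] with high=0.22 → w = 0.1820
R3: high=0.22, cold=0.30, heavy=0.80; AND[a·b] → w = 0.0528
R4: heavy=0.80, low=0.77; OR[a + b − a·b] → w = 0.9540
R5: mid=0.20, heavy=0.80; AND[a·b] → w = 0.1600
Rules with consequent 'minimal': {R2, R3, R4} → strengths 0.1820, 0.0528, 0.9540
Aggregate via t-conorm [a + b − a·b]: 0.9644

0.964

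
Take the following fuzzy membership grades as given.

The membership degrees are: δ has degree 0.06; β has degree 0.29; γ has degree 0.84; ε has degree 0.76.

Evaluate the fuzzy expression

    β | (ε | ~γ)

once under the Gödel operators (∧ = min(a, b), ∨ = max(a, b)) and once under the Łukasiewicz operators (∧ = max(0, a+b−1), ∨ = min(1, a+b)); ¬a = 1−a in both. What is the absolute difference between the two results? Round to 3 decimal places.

Under Gödel:
  ~γ = 1 − 0.84 = 0.16
  ε | ~γ = max(a, b) on (0.76, 0.16) = 0.76
  β | (ε | ~γ) = max(a, b) on (0.29, 0.76) = 0.76
  → value = 0.7600
Under Łukasiewicz:
  ~γ = 1 − 0.84 = 0.16
  ε | ~γ = min(1, a+b) on (0.76, 0.16) = 0.92
  β | (ε | ~γ) = min(1, a+b) on (0.29, 0.92) = 1.00
  → value = 1.0000
|0.7600 − 1.0000| = 0.240

0.240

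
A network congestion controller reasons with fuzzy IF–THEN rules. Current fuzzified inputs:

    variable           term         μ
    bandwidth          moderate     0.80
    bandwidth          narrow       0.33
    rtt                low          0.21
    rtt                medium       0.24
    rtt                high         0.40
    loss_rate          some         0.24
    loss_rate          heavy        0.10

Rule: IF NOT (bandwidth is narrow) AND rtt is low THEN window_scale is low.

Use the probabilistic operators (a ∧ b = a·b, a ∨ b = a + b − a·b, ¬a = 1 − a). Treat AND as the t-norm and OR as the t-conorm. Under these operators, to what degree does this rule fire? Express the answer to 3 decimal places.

firing strength: ¬narrow=1−0.33=0.67, low=0.21; AND[a·b] → w = 0.1407

0.141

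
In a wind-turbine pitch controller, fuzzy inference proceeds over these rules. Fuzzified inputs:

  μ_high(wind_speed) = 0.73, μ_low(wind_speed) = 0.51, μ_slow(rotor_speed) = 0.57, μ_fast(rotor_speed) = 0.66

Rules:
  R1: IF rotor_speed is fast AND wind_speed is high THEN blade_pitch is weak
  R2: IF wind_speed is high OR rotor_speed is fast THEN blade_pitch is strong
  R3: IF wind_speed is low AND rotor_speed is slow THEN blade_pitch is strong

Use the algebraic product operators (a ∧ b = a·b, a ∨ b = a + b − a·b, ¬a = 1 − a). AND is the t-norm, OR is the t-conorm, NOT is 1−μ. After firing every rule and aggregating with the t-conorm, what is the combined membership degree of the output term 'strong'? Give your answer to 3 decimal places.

0.935

R1: fast=0.66, high=0.73; AND[a·b] → w = 0.4818
R2: high=0.73, fast=0.66; OR[a + b − a·b] → w = 0.9082
R3: low=0.51, slow=0.57; AND[a·b] → w = 0.2907
Rules with consequent 'strong': {R2, R3} → strengths 0.9082, 0.2907
Aggregate via t-conorm [a + b − a·b]: 0.9349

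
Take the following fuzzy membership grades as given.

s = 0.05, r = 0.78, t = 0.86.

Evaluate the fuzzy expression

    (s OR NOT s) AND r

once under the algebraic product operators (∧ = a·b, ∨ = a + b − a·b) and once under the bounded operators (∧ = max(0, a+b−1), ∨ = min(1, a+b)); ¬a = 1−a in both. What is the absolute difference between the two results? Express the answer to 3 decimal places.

0.037

Under algebraic product:
  NOT s = 1 − 0.0500 = 0.9500
  s OR NOT s = a + b − a·b on (0.0500, 0.9500) = 0.9525
  (s OR NOT s) AND r = a·b on (0.9525, 0.7800) = 0.7429
  → value = 0.7429
Under bounded:
  NOT s = 1 − 0.05 = 0.95
  s OR NOT s = min(1, a+b) on (0.05, 0.95) = 1.00
  (s OR NOT s) AND r = max(0, a+b−1) on (1.00, 0.78) = 0.78
  → value = 0.7800
|0.7429 − 0.7800| = 0.037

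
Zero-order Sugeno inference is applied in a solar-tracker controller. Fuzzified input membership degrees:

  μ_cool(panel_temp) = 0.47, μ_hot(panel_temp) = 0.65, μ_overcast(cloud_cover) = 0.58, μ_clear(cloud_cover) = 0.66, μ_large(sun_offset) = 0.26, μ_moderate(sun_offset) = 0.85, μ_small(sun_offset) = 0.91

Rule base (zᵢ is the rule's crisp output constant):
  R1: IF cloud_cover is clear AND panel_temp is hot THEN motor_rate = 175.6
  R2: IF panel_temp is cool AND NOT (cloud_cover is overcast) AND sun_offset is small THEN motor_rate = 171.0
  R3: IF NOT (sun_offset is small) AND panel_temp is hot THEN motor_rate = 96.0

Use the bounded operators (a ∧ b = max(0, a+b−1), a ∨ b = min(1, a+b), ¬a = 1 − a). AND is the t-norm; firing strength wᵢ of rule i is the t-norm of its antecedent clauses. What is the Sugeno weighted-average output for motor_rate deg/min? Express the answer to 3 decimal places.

R1 (z=175.6): clear=0.66, hot=0.65; AND[max(0, a+b−1)] → w = 0.31
R2 (z=171.0): cool=0.47, ¬overcast=1−0.58=0.42, small=0.91; AND[max(0, a+b−1)] → w = 0.00
R3 (z=96.0): ¬small=1−0.91=0.09, hot=0.65; AND[max(0, a+b−1)] → w = 0.00
Weighted average = (0.31·175.6 + 0.00·171.0 + 0.00·96.0) / (0.31 + 0.00 + 0.00)
  = 54.4360 / 0.3100 = 175.600

175.600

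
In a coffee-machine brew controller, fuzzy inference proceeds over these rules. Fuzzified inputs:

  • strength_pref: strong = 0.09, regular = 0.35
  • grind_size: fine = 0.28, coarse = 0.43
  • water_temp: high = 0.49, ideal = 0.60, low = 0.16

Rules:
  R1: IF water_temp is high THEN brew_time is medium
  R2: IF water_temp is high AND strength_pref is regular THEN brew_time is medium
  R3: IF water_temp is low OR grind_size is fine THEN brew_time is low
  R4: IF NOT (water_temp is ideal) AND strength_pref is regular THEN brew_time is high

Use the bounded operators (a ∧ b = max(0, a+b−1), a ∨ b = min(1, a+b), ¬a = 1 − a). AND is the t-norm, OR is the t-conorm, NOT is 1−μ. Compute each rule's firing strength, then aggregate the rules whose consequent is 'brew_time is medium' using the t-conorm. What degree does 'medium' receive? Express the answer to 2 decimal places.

R1: high=0.49 → w = 0.49
R2: high=0.49, regular=0.35; AND[max(0, a+b−1)] → w = 0.00
R3: low=0.16, fine=0.28; OR[min(1, a+b)] → w = 0.44
R4: ¬ideal=1−0.60=0.40, regular=0.35; AND[max(0, a+b−1)] → w = 0.00
Rules with consequent 'medium': {R1, R2} → strengths 0.49, 0.00
Aggregate via t-conorm [min(1, a+b)]: 0.49

0.49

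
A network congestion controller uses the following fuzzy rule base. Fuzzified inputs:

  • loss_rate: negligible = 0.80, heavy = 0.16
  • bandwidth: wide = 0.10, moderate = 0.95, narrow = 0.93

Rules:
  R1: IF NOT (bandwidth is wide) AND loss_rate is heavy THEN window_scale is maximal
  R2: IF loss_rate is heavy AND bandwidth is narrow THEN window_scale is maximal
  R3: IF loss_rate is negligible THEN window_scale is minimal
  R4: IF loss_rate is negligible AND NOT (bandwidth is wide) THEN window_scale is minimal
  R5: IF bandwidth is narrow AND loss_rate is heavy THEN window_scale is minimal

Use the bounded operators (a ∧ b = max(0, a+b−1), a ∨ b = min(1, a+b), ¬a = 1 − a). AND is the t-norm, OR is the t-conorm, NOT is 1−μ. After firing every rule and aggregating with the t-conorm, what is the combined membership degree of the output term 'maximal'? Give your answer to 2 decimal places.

0.15

R1: ¬wide=1−0.10=0.90, heavy=0.16; AND[max(0, a+b−1)] → w = 0.06
R2: heavy=0.16, narrow=0.93; AND[max(0, a+b−1)] → w = 0.09
R3: negligible=0.80 → w = 0.80
R4: negligible=0.80, ¬wide=1−0.10=0.90; AND[max(0, a+b−1)] → w = 0.70
R5: narrow=0.93, heavy=0.16; AND[max(0, a+b−1)] → w = 0.09
Rules with consequent 'maximal': {R1, R2} → strengths 0.06, 0.09
Aggregate via t-conorm [min(1, a+b)]: 0.15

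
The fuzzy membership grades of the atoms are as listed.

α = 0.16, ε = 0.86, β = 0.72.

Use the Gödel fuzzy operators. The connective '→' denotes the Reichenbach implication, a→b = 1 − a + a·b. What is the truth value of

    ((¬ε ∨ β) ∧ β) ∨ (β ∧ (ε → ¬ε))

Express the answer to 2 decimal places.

0.72

¬ε = 1 − 0.86 = 0.14
¬ε ∨ β = max(a, b) on (0.14, 0.72) = 0.72
(¬ε ∨ β) ∧ β = min(a, b) on (0.72, 0.72) = 0.72
¬ε = 1 − 0.86 = 0.14
ε → ¬ε  [Reichenbach: 1 − a + a·b] with a=0.86, b=0.14 → 0.26
β ∧ (ε → ¬ε) = min(a, b) on (0.72, 0.26) = 0.26
((¬ε ∨ β) ∧ β) ∨ (β ∧ (ε → ¬ε)) = max(a, b) on (0.72, 0.26) = 0.72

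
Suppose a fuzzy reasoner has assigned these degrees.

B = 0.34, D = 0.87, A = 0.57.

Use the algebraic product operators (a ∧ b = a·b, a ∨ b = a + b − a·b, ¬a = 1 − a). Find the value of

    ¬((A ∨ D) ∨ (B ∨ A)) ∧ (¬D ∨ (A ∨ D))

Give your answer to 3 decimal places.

0.015

A ∨ D = a + b − a·b on (0.5700, 0.8700) = 0.9441
B ∨ A = a + b − a·b on (0.3400, 0.5700) = 0.7162
(A ∨ D) ∨ (B ∨ A) = a + b − a·b on (0.9441, 0.7162) = 0.9841
¬((A ∨ D) ∨ (B ∨ A)) = 1 − 0.9841 = 0.0159
¬D = 1 − 0.8700 = 0.1300
A ∨ D = a + b − a·b on (0.5700, 0.8700) = 0.9441
¬D ∨ (A ∨ D) = a + b − a·b on (0.1300, 0.9441) = 0.9514
¬((A ∨ D) ∨ (B ∨ A)) ∧ (¬D ∨ (A ∨ D)) = a·b on (0.0159, 0.9514) = 0.0151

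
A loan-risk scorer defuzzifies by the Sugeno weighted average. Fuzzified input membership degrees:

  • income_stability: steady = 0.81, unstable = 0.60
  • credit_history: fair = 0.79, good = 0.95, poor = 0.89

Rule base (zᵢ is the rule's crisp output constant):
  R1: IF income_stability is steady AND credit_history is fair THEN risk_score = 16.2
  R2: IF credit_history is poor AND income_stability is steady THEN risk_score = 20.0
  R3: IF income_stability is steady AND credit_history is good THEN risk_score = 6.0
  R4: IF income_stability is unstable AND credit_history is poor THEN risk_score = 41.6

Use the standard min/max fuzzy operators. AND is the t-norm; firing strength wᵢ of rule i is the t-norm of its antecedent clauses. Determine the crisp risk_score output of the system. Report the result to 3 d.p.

R1 (z=16.2): steady=0.81, fair=0.79; AND[min(a, b)] → w = 0.79
R2 (z=20.0): poor=0.89, steady=0.81; AND[min(a, b)] → w = 0.81
R3 (z=6.0): steady=0.81, good=0.95; AND[min(a, b)] → w = 0.81
R4 (z=41.6): unstable=0.60, poor=0.89; AND[min(a, b)] → w = 0.60
Weighted average = (0.79·16.2 + 0.81·20.0 + 0.81·6.0 + 0.60·41.6) / (0.79 + 0.81 + 0.81 + 0.60)
  = 58.8180 / 3.0100 = 19.541

19.541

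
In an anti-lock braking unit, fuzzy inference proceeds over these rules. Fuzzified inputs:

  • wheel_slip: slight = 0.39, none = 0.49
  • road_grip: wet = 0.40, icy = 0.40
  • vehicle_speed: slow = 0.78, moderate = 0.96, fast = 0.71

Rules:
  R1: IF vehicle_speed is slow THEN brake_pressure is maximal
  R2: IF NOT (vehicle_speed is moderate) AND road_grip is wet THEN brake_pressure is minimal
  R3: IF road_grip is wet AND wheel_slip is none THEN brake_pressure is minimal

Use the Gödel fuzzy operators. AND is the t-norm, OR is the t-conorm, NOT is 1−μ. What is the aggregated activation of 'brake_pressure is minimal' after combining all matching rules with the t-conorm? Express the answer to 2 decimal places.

R1: slow=0.78 → w = 0.78
R2: ¬moderate=1−0.96=0.04, wet=0.40; AND[min(a, b)] → w = 0.04
R3: wet=0.40, none=0.49; AND[min(a, b)] → w = 0.40
Rules with consequent 'minimal': {R2, R3} → strengths 0.04, 0.40
Aggregate via t-conorm [max(a, b)]: 0.40

0.40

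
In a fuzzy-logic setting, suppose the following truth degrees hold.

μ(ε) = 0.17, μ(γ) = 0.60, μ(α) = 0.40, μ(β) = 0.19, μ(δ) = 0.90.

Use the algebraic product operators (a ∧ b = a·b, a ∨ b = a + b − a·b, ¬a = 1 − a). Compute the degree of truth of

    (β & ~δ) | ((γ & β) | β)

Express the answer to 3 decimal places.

~δ = 1 − 0.9000 = 0.1000
β & ~δ = a·b on (0.1900, 0.1000) = 0.0190
γ & β = a·b on (0.6000, 0.1900) = 0.1140
(γ & β) | β = a + b − a·b on (0.1140, 0.1900) = 0.2823
(β & ~δ) | ((γ & β) | β) = a + b − a·b on (0.0190, 0.2823) = 0.2960

0.296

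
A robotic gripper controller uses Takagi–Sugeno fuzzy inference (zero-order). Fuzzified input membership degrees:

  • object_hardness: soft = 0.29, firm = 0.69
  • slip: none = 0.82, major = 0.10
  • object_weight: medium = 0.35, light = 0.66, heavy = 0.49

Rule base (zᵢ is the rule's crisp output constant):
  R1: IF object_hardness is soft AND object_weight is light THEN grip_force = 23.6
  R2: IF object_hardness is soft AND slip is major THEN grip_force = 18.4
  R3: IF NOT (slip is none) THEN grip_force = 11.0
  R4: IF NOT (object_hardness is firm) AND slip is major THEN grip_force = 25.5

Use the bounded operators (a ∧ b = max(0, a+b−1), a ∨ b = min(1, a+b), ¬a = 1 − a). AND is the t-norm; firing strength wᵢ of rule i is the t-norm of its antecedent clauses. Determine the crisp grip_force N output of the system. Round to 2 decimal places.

11.00

R1 (z=23.6): soft=0.29, light=0.66; AND[max(0, a+b−1)] → w = 0.00
R2 (z=18.4): soft=0.29, major=0.10; AND[max(0, a+b−1)] → w = 0.00
R3 (z=11.0): ¬none=1−0.82=0.18 → w = 0.18
R4 (z=25.5): ¬firm=1−0.69=0.31, major=0.10; AND[max(0, a+b−1)] → w = 0.00
Weighted average = (0.00·23.6 + 0.00·18.4 + 0.18·11.0 + 0.00·25.5) / (0.00 + 0.00 + 0.18 + 0.00)
  = 1.9800 / 0.1800 = 11.00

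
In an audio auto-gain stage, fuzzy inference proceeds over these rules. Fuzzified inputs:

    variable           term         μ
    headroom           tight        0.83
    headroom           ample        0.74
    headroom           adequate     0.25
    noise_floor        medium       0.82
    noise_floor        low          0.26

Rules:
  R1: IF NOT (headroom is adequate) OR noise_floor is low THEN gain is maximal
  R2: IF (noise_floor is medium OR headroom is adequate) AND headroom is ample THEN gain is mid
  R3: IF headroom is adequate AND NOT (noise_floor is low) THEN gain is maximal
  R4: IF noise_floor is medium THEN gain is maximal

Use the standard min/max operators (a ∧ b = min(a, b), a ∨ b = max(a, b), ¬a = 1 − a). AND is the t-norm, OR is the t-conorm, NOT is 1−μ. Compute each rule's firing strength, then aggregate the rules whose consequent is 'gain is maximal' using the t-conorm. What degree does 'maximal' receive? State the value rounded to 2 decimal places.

0.82

R1: ¬adequate=1−0.25=0.75, low=0.26; OR[max(a, b)] → w = 0.75
R2: (medium=0.82 OR adequate=0.25) = 0.82; AND[min(a, b)] with ample=0.74 → w = 0.74
R3: adequate=0.25, ¬low=1−0.26=0.74; AND[min(a, b)] → w = 0.25
R4: medium=0.82 → w = 0.82
Rules with consequent 'maximal': {R1, R3, R4} → strengths 0.75, 0.25, 0.82
Aggregate via t-conorm [max(a, b)]: 0.82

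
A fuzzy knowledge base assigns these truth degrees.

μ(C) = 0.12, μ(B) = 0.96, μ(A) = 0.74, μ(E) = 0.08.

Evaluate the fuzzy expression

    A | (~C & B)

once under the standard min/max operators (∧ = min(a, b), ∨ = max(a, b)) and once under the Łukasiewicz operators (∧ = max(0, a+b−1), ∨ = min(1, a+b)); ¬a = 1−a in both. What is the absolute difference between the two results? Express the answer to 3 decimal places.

Under standard min/max:
  ~C = 1 − 0.12 = 0.88
  ~C & B = min(a, b) on (0.88, 0.96) = 0.88
  A | (~C & B) = max(a, b) on (0.74, 0.88) = 0.88
  → value = 0.8800
Under Łukasiewicz:
  ~C = 1 − 0.12 = 0.88
  ~C & B = max(0, a+b−1) on (0.88, 0.96) = 0.84
  A | (~C & B) = min(1, a+b) on (0.74, 0.84) = 1.00
  → value = 1.0000
|0.8800 − 1.0000| = 0.120

0.120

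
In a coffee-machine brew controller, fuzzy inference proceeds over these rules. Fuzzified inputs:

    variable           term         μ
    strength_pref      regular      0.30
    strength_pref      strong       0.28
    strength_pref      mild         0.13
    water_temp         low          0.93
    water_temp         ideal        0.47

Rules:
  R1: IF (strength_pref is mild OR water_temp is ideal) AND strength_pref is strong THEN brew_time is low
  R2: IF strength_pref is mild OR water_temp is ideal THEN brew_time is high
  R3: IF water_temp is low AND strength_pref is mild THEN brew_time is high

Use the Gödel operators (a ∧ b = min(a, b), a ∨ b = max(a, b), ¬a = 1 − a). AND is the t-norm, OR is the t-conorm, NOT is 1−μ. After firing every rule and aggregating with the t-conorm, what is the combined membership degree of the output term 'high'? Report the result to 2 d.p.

R1: (mild=0.13 OR ideal=0.47) = 0.47; AND[min(a, b)] with strong=0.28 → w = 0.28
R2: mild=0.13, ideal=0.47; OR[max(a, b)] → w = 0.47
R3: low=0.93, mild=0.13; AND[min(a, b)] → w = 0.13
Rules with consequent 'high': {R2, R3} → strengths 0.47, 0.13
Aggregate via t-conorm [max(a, b)]: 0.47

0.47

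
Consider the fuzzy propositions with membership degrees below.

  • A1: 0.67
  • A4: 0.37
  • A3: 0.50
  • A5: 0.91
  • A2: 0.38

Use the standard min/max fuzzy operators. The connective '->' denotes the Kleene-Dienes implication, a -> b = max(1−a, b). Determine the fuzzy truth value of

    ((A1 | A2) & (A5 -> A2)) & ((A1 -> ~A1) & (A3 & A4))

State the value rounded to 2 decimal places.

A1 | A2 = max(a, b) on (0.67, 0.38) = 0.67
A5 -> A2  [Kleene-Dienes: max(1−a, b)] with a=0.91, b=0.38 → 0.38
(A1 | A2) & (A5 -> A2) = min(a, b) on (0.67, 0.38) = 0.38
~A1 = 1 − 0.67 = 0.33
A1 -> ~A1  [Kleene-Dienes: max(1−a, b)] with a=0.67, b=0.33 → 0.33
A3 & A4 = min(a, b) on (0.50, 0.37) = 0.37
(A1 -> ~A1) & (A3 & A4) = min(a, b) on (0.33, 0.37) = 0.33
((A1 | A2) & (A5 -> A2)) & ((A1 -> ~A1) & (A3 & A4)) = min(a, b) on (0.38, 0.33) = 0.33

0.33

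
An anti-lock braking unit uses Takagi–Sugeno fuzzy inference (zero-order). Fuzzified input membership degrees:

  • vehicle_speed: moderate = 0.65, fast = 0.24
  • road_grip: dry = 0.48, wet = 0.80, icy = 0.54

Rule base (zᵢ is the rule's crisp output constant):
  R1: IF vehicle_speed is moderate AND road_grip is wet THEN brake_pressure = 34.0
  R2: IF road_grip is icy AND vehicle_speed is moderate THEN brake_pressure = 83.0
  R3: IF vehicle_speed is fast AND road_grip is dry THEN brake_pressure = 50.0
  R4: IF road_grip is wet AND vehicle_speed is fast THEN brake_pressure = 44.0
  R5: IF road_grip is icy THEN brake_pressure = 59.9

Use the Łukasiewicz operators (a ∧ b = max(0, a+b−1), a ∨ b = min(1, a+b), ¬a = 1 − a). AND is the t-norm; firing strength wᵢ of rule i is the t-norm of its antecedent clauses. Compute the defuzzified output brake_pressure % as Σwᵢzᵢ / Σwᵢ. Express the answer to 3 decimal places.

R1 (z=34.0): moderate=0.65, wet=0.80; AND[max(0, a+b−1)] → w = 0.45
R2 (z=83.0): icy=0.54, moderate=0.65; AND[max(0, a+b−1)] → w = 0.19
R3 (z=50.0): fast=0.24, dry=0.48; AND[max(0, a+b−1)] → w = 0.00
R4 (z=44.0): wet=0.80, fast=0.24; AND[max(0, a+b−1)] → w = 0.04
R5 (z=59.9): icy=0.54 → w = 0.54
Weighted average = (0.45·34.0 + 0.19·83.0 + 0.00·50.0 + 0.04·44.0 + 0.54·59.9) / (0.45 + 0.19 + 0.00 + 0.04 + 0.54)
  = 65.1760 / 1.2200 = 53.423

53.423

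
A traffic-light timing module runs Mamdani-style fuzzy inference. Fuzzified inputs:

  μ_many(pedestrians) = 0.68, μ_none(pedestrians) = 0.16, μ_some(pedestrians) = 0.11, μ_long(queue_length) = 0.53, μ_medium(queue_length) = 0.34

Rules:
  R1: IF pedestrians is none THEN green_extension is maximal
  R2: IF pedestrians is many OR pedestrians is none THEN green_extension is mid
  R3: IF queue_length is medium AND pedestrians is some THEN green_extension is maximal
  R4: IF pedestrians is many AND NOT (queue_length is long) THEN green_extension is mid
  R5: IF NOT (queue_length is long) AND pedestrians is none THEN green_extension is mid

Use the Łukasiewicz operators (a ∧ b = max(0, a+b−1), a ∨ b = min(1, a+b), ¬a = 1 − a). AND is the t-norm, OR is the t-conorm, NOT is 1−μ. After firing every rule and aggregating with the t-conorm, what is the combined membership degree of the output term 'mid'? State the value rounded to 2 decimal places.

0.99

R1: none=0.16 → w = 0.16
R2: many=0.68, none=0.16; OR[min(1, a+b)] → w = 0.84
R3: medium=0.34, some=0.11; AND[max(0, a+b−1)] → w = 0.00
R4: many=0.68, ¬long=1−0.53=0.47; AND[max(0, a+b−1)] → w = 0.15
R5: ¬long=1−0.53=0.47, none=0.16; AND[max(0, a+b−1)] → w = 0.00
Rules with consequent 'mid': {R2, R4, R5} → strengths 0.84, 0.15, 0.00
Aggregate via t-conorm [min(1, a+b)]: 0.99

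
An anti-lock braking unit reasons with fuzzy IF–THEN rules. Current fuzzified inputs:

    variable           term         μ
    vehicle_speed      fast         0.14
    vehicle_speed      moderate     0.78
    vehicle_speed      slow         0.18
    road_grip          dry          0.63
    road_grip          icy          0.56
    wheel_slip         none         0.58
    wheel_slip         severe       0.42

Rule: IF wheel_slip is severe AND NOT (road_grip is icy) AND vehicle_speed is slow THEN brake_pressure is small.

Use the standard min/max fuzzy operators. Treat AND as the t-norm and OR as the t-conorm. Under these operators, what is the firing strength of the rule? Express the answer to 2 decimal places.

0.18

firing strength: severe=0.42, ¬icy=1−0.56=0.44, slow=0.18; AND[min(a, b)] → w = 0.18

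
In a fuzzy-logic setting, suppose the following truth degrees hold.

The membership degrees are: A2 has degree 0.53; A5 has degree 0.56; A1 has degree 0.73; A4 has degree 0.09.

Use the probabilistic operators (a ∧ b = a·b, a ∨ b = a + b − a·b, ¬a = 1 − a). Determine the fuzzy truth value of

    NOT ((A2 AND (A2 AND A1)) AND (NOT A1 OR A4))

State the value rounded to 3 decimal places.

0.931

A2 AND A1 = a·b on (0.5300, 0.7300) = 0.3869
A2 AND (A2 AND A1) = a·b on (0.5300, 0.3869) = 0.2051
NOT A1 = 1 − 0.7300 = 0.2700
NOT A1 OR A4 = a + b − a·b on (0.2700, 0.0900) = 0.3357
(A2 AND (A2 AND A1)) AND (NOT A1 OR A4) = a·b on (0.2051, 0.3357) = 0.0688
NOT ((A2 AND (A2 AND A1)) AND (NOT A1 OR A4)) = 1 − 0.0688 = 0.9312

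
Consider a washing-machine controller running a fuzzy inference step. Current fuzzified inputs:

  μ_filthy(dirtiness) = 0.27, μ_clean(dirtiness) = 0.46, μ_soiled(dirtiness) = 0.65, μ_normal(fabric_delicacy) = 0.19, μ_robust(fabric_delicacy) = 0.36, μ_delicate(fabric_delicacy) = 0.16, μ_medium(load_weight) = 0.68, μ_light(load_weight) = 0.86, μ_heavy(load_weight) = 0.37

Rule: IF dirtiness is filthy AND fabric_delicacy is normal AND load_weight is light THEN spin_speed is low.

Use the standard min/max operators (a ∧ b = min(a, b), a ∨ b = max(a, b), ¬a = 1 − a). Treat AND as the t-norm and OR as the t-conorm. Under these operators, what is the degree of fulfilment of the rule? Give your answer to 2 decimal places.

firing strength: filthy=0.27, normal=0.19, light=0.86; AND[min(a, b)] → w = 0.19

0.19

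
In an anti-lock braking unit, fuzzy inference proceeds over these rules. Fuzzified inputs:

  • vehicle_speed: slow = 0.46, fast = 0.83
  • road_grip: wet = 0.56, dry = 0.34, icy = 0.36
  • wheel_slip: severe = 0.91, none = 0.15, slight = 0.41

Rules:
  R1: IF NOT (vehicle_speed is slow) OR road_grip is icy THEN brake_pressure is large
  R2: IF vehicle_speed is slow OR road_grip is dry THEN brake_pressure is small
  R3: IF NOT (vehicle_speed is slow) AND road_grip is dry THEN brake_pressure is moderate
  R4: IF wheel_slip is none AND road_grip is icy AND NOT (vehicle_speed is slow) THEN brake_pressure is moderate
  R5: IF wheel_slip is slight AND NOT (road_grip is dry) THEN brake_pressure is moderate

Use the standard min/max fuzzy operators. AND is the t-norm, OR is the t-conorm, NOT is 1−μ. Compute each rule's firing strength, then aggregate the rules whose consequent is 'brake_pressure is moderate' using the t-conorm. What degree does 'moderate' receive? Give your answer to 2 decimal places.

R1: ¬slow=1−0.46=0.54, icy=0.36; OR[max(a, b)] → w = 0.54
R2: slow=0.46, dry=0.34; OR[max(a, b)] → w = 0.46
R3: ¬slow=1−0.46=0.54, dry=0.34; AND[min(a, b)] → w = 0.34
R4: none=0.15, icy=0.36, ¬slow=1−0.46=0.54; AND[min(a, b)] → w = 0.15
R5: slight=0.41, ¬dry=1−0.34=0.66; AND[min(a, b)] → w = 0.41
Rules with consequent 'moderate': {R3, R4, R5} → strengths 0.34, 0.15, 0.41
Aggregate via t-conorm [max(a, b)]: 0.41

0.41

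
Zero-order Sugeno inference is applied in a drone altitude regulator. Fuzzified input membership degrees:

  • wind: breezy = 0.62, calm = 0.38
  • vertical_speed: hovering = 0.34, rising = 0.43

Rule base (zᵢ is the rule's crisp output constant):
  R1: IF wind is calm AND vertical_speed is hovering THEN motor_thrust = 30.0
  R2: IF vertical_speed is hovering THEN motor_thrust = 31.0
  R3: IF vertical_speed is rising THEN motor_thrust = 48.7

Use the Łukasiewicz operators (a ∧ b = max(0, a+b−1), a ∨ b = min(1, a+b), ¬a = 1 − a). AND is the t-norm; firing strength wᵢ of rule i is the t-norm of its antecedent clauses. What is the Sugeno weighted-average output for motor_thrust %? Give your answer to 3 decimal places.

R1 (z=30.0): calm=0.38, hovering=0.34; AND[max(0, a+b−1)] → w = 0.00
R2 (z=31.0): hovering=0.34 → w = 0.34
R3 (z=48.7): rising=0.43 → w = 0.43
Weighted average = (0.00·30.0 + 0.34·31.0 + 0.43·48.7) / (0.00 + 0.34 + 0.43)
  = 31.4810 / 0.7700 = 40.884

40.884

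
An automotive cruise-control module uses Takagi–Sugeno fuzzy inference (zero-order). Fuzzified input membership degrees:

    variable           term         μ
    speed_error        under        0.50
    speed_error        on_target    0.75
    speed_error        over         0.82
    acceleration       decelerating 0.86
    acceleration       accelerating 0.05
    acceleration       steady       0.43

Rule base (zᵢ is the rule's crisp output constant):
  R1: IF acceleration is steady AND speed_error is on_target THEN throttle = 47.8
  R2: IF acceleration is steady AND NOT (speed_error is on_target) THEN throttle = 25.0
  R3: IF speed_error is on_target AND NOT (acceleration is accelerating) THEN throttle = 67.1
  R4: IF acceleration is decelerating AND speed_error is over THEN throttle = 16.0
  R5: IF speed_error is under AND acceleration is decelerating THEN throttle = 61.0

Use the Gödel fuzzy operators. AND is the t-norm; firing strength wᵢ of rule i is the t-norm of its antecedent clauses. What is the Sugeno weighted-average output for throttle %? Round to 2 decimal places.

43.91

R1 (z=47.8): steady=0.43, on_target=0.75; AND[min(a, b)] → w = 0.43
R2 (z=25.0): steady=0.43, ¬on_target=1−0.75=0.25; AND[min(a, b)] → w = 0.25
R3 (z=67.1): on_target=0.75, ¬accelerating=1−0.05=0.95; AND[min(a, b)] → w = 0.75
R4 (z=16.0): decelerating=0.86, over=0.82; AND[min(a, b)] → w = 0.82
R5 (z=61.0): under=0.50, decelerating=0.86; AND[min(a, b)] → w = 0.50
Weighted average = (0.43·47.8 + 0.25·25.0 + 0.75·67.1 + 0.82·16.0 + 0.50·61.0) / (0.43 + 0.25 + 0.75 + 0.82 + 0.50)
  = 120.7490 / 2.7500 = 43.91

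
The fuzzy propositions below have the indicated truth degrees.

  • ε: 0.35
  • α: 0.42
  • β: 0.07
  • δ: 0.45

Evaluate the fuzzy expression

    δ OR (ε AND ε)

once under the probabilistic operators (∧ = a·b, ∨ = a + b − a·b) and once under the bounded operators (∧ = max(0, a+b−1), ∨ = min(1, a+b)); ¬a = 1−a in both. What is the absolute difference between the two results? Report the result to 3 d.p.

Under probabilistic:
  ε AND ε = a·b on (0.3500, 0.3500) = 0.1225
  δ OR (ε AND ε) = a + b − a·b on (0.4500, 0.1225) = 0.5174
  → value = 0.5174
Under bounded:
  ε AND ε = max(0, a+b−1) on (0.35, 0.35) = 0.00
  δ OR (ε AND ε) = min(1, a+b) on (0.45, 0.00) = 0.45
  → value = 0.4500
|0.5174 − 0.4500| = 0.067

0.067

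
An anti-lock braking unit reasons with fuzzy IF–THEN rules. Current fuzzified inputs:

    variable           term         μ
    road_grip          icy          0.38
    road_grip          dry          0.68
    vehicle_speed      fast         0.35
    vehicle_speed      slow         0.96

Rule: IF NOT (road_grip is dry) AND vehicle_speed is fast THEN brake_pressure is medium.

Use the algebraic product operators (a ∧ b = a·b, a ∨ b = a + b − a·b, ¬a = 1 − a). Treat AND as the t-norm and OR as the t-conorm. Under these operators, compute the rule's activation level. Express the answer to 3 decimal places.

0.112

firing strength: ¬dry=1−0.68=0.32, fast=0.35; AND[a·b] → w = 0.1120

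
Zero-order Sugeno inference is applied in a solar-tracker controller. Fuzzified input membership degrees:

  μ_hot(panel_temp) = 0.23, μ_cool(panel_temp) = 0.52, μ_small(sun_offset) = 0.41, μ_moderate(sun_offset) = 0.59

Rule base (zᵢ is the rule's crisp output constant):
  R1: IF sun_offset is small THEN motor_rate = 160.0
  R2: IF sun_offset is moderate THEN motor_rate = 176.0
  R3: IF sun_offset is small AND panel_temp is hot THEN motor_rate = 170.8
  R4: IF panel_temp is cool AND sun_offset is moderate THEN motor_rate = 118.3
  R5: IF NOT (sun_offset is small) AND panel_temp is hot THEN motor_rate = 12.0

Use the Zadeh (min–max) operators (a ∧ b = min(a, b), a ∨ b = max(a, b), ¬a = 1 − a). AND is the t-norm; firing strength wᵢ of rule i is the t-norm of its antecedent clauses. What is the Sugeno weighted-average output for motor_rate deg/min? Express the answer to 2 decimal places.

R1 (z=160.0): small=0.41 → w = 0.41
R2 (z=176.0): moderate=0.59 → w = 0.59
R3 (z=170.8): small=0.41, hot=0.23; AND[min(a, b)] → w = 0.23
R4 (z=118.3): cool=0.52, moderate=0.59; AND[min(a, b)] → w = 0.52
R5 (z=12.0): ¬small=1−0.41=0.59, hot=0.23; AND[min(a, b)] → w = 0.23
Weighted average = (0.41·160.0 + 0.59·176.0 + 0.23·170.8 + 0.52·118.3 + 0.23·12.0) / (0.41 + 0.59 + 0.23 + 0.52 + 0.23)
  = 273.0000 / 1.9800 = 137.88

137.88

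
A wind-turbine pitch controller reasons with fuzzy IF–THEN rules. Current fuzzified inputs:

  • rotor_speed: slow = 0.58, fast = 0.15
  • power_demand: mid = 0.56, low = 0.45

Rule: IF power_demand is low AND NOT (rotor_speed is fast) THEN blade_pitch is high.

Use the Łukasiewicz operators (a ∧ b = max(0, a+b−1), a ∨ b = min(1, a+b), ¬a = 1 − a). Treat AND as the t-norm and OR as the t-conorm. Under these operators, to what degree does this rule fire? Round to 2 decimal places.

0.30

firing strength: low=0.45, ¬fast=1−0.15=0.85; AND[max(0, a+b−1)] → w = 0.30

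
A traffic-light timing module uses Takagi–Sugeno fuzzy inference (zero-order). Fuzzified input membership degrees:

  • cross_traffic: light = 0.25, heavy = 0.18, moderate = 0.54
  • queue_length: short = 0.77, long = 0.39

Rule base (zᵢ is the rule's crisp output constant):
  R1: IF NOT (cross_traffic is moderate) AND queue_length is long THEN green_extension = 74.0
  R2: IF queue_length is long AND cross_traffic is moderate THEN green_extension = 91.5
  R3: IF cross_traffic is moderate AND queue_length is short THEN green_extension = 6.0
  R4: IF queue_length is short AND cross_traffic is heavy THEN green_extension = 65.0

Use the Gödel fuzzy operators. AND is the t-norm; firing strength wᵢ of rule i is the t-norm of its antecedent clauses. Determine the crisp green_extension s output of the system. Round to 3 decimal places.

52.990

R1 (z=74.0): ¬moderate=1−0.54=0.46, long=0.39; AND[min(a, b)] → w = 0.39
R2 (z=91.5): long=0.39, moderate=0.54; AND[min(a, b)] → w = 0.39
R3 (z=6.0): moderate=0.54, short=0.77; AND[min(a, b)] → w = 0.54
R4 (z=65.0): short=0.77, heavy=0.18; AND[min(a, b)] → w = 0.18
Weighted average = (0.39·74.0 + 0.39·91.5 + 0.54·6.0 + 0.18·65.0) / (0.39 + 0.39 + 0.54 + 0.18)
  = 79.4850 / 1.5000 = 52.990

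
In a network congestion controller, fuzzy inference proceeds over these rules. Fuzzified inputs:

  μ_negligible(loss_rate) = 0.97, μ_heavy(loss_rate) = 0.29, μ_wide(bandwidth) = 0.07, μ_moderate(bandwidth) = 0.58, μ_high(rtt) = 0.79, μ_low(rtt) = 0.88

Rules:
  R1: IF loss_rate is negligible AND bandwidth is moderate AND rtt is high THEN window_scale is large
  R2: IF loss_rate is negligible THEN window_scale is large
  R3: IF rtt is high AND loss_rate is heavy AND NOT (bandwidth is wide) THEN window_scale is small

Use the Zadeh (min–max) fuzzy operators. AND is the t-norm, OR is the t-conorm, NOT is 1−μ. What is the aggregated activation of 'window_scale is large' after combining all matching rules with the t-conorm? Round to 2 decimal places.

R1: negligible=0.97, moderate=0.58, high=0.79; AND[min(a, b)] → w = 0.58
R2: negligible=0.97 → w = 0.97
R3: high=0.79, heavy=0.29, ¬wide=1−0.07=0.93; AND[min(a, b)] → w = 0.29
Rules with consequent 'large': {R1, R2} → strengths 0.58, 0.97
Aggregate via t-conorm [max(a, b)]: 0.97

0.97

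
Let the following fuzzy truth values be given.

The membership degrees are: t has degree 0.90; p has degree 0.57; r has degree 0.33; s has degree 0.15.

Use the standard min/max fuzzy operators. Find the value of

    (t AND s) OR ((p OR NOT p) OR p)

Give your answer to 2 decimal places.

0.57

t AND s = min(a, b) on (0.90, 0.15) = 0.15
NOT p = 1 − 0.57 = 0.43
p OR NOT p = max(a, b) on (0.57, 0.43) = 0.57
(p OR NOT p) OR p = max(a, b) on (0.57, 0.57) = 0.57
(t AND s) OR ((p OR NOT p) OR p) = max(a, b) on (0.15, 0.57) = 0.57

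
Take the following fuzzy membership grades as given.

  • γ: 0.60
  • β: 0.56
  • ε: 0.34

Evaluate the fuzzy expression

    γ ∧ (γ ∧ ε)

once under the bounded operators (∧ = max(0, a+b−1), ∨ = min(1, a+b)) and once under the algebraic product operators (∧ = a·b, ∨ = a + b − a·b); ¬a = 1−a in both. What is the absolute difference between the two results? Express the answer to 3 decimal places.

Under bounded:
  γ ∧ ε = max(0, a+b−1) on (0.60, 0.34) = 0.00
  γ ∧ (γ ∧ ε) = max(0, a+b−1) on (0.60, 0.00) = 0.00
  → value = 0.0000
Under algebraic product:
  γ ∧ ε = a·b on (0.6000, 0.3400) = 0.2040
  γ ∧ (γ ∧ ε) = a·b on (0.6000, 0.2040) = 0.1224
  → value = 0.1224
|0.0000 − 0.1224| = 0.122

0.122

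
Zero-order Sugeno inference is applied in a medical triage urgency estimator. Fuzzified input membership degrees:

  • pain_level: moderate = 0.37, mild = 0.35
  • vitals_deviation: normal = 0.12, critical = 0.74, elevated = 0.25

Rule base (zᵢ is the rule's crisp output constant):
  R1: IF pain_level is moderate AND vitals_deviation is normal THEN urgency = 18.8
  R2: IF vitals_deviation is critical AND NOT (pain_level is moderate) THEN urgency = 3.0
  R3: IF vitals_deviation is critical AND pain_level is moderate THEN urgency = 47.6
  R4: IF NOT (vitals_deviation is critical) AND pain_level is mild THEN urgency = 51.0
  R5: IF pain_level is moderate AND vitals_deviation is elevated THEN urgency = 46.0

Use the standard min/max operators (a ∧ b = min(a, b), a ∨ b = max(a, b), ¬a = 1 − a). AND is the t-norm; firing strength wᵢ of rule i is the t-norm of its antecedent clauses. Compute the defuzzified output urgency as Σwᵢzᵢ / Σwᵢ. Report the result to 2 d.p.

28.54

R1 (z=18.8): moderate=0.37, normal=0.12; AND[min(a, b)] → w = 0.12
R2 (z=3.0): critical=0.74, ¬moderate=1−0.37=0.63; AND[min(a, b)] → w = 0.63
R3 (z=47.6): critical=0.74, moderate=0.37; AND[min(a, b)] → w = 0.37
R4 (z=51.0): ¬critical=1−0.74=0.26, mild=0.35; AND[min(a, b)] → w = 0.26
R5 (z=46.0): moderate=0.37, elevated=0.25; AND[min(a, b)] → w = 0.25
Weighted average = (0.12·18.8 + 0.63·3.0 + 0.37·47.6 + 0.26·51.0 + 0.25·46.0) / (0.12 + 0.63 + 0.37 + 0.26 + 0.25)
  = 46.5180 / 1.6300 = 28.54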